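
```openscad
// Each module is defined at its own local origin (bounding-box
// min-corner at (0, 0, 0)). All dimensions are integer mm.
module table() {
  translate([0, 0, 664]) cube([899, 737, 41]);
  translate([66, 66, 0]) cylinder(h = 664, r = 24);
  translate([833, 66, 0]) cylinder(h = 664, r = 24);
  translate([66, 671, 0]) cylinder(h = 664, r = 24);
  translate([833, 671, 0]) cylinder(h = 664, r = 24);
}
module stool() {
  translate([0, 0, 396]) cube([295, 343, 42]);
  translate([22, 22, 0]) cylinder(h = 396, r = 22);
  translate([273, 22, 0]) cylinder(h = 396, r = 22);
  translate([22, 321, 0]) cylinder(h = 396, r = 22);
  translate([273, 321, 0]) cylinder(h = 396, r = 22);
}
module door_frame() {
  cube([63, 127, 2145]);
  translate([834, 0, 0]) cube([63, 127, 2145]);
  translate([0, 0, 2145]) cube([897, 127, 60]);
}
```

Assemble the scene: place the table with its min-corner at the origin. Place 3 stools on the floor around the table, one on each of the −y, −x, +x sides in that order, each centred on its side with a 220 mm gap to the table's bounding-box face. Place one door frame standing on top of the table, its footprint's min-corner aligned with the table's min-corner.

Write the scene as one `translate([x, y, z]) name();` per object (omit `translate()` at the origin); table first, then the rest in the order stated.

table();
translate([302, -563, 0]) stool();
translate([-515, 197, 0]) stool();
translate([1119, 197, 0]) stool();
translate([0, 0, 705]) door_frame();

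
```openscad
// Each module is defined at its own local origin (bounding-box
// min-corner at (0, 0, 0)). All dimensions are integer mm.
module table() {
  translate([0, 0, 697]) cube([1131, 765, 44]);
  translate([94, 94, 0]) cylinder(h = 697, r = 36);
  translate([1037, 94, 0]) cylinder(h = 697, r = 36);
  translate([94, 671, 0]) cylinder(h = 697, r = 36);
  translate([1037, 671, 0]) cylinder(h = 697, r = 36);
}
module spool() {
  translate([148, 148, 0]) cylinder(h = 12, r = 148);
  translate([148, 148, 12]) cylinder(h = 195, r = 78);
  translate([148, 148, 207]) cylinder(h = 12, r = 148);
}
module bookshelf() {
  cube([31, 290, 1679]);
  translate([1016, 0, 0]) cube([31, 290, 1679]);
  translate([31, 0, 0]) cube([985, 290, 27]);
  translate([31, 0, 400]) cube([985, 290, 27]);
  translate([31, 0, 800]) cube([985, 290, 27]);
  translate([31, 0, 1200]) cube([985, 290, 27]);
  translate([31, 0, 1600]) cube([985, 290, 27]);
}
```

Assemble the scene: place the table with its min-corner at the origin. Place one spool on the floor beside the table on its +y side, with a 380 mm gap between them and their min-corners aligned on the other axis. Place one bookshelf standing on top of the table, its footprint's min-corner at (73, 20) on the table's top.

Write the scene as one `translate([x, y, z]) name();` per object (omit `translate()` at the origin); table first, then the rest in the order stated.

table();
translate([0, 1145, 0]) spool();
translate([73, 20, 741]) bookshelf();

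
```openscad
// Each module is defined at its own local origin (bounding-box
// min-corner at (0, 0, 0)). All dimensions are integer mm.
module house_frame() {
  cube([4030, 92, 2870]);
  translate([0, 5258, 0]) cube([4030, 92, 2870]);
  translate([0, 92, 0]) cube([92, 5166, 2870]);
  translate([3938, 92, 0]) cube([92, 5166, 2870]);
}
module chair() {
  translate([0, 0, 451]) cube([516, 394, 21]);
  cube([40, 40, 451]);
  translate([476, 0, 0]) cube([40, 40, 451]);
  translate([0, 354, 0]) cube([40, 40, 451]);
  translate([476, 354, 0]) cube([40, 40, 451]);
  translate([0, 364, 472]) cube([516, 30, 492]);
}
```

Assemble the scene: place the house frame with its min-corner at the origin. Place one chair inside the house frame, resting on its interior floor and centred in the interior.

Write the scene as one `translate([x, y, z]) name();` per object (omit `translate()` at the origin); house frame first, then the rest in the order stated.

house_frame();
translate([1757, 2478, 0]) chair();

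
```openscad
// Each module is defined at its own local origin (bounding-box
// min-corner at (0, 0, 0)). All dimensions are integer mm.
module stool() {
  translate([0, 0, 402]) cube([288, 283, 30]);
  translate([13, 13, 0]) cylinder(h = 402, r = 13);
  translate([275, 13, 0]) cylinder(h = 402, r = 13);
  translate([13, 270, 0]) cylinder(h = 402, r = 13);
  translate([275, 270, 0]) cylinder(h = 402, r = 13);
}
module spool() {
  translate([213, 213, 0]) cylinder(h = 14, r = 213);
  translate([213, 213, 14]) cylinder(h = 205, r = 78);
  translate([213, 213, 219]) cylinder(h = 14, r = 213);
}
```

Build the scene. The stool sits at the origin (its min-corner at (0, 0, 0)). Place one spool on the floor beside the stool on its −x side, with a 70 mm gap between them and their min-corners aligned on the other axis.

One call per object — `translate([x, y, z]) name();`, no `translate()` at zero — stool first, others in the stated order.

stool();
translate([-496, 0, 0]) spool();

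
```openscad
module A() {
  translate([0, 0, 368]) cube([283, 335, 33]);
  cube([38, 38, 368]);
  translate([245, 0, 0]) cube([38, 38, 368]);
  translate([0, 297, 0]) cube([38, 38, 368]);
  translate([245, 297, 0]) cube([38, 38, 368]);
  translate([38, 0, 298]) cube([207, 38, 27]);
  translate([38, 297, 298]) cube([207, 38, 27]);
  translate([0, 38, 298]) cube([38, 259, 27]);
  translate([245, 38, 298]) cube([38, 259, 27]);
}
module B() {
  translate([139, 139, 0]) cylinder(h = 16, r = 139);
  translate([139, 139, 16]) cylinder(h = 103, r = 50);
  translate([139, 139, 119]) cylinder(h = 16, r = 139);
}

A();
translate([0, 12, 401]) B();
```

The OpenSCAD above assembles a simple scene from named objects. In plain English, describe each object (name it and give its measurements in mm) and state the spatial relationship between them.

A is a four-legged stool. The seat is a 283×335×33 mm slab whose top surface is at z = 401 mm; four square legs, each 38×38 mm in cross-section, run from the floor (z = 0) to the underside of the seat, each flush with a corner of the seat. Four stretchers, 38 mm wide and 27 mm tall, connect adjacent legs with their undersides at z = 298 mm, each running between the inner faces of the legs it joins and aligned with the legs' outer faces on the other axis.

B is a spool: two coaxial disc flanges of radius 139 mm and thickness 16 mm, joined by a core cylinder of radius 50 mm and height 103 mm. The lower flange rests on z = 0 and the three cylinders share a vertical axis.

The spool is on top of the stool.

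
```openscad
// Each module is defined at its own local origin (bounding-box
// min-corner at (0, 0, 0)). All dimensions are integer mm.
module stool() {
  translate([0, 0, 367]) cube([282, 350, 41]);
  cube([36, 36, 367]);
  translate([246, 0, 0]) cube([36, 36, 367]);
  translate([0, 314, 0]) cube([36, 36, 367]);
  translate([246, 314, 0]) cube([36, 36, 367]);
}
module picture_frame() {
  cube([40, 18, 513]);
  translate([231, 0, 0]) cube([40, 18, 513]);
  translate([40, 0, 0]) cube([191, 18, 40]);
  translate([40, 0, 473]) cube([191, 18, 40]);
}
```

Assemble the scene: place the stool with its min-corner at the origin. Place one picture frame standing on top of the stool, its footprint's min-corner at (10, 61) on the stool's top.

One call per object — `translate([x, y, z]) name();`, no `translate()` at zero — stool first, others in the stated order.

stool();
translate([10, 61, 408]) picture_frame();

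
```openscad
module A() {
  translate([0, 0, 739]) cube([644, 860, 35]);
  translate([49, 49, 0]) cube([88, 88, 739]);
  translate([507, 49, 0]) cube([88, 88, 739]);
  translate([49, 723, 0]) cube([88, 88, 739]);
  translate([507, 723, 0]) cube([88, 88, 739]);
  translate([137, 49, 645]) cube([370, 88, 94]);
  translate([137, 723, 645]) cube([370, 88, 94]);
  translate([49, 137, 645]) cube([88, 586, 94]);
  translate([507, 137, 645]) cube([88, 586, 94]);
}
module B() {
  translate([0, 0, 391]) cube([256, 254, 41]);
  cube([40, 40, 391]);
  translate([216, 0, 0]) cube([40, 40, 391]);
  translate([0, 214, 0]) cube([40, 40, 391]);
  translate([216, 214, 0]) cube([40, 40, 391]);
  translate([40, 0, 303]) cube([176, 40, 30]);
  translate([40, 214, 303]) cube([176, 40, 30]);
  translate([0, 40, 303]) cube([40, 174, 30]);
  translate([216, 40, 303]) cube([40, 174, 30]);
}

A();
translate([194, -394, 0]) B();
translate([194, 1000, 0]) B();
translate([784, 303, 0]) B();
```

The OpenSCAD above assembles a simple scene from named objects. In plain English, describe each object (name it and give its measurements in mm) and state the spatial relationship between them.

A is a rectangular dining table. The top is 644×860×35 mm with its upper surface at z = 774 mm. It stands on four 88×88 mm square legs, each inset 49 mm from the nearest pair of top edges, running from the floor to the underside of the top. Four apron rails, 88 mm thick and 94 mm tall, run between adjacent legs with their top edges flush with the underside of the top and their outer faces flush with the legs' outer faces.

B is a four-legged stool. The seat is a 256×254×41 mm slab whose top surface is at z = 432 mm; four square legs, each 40×40 mm in cross-section, run from the floor (z = 0) to the underside of the seat, each flush with a corner of the seat. Four stretchers, 40 mm wide and 30 mm tall, connect adjacent legs with their undersides at z = 303 mm, each running between the inner faces of the legs it joins and aligned with the legs' outer faces on the other axis.

Three stools sit around the table at the −y, +y, +x sides.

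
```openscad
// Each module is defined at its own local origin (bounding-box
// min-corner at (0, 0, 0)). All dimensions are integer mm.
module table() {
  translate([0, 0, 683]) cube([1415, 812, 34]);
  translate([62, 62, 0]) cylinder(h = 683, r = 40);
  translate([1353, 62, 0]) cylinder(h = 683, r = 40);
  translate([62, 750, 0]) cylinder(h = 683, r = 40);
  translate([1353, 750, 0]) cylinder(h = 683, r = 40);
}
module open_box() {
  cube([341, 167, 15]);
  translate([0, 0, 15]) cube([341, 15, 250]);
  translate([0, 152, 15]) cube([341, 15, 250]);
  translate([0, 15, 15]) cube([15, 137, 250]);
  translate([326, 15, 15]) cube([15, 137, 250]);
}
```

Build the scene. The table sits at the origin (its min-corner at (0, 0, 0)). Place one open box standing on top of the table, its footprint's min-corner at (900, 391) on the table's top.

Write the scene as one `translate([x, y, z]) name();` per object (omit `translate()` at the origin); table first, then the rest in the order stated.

table();
translate([900, 391, 717]) open_box();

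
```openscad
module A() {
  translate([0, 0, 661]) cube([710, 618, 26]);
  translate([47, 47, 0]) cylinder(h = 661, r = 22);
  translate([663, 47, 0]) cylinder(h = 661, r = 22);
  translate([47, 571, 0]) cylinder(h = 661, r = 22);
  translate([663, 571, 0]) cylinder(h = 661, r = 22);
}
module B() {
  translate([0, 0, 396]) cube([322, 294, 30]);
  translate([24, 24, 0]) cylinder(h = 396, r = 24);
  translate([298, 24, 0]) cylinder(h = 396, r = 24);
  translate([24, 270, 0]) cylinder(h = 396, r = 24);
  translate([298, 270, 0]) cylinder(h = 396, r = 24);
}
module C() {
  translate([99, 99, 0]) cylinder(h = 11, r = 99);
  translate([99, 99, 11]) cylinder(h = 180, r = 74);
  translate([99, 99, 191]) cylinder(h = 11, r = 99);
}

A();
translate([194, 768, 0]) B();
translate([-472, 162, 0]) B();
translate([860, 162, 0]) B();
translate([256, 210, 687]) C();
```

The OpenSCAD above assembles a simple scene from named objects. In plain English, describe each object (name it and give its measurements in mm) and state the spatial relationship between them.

A is a table: top 710 mm (x) × 618 mm (y), 26 mm thick, upper face at z = 687 mm, on four round legs of 44 mm diameter, each leg's bounding box inset 25 mm from the nearest pair of top edges, running from z = 0 to the bottom of the top.

B is a four-legged stool. The seat is 322×294 mm, 30 mm thick, top at z = 426 mm. It stands on four round legs, each 48 mm in diameter, from z = 0 to the seat underside, each leg's axis is inset half a diameter from the nearest pair of seat edges (so the leg's bounding box is flush with the corner).

C is a spool: two coaxial disc flanges of radius 99 mm and thickness 11 mm, joined by a core cylinder of radius 74 mm and height 180 mm. The lower flange rests on z = 0 and the three cylinders share a vertical axis.

Three stools sit around the table at the +y, −x, +x sides. The spool is on top of the table, centred.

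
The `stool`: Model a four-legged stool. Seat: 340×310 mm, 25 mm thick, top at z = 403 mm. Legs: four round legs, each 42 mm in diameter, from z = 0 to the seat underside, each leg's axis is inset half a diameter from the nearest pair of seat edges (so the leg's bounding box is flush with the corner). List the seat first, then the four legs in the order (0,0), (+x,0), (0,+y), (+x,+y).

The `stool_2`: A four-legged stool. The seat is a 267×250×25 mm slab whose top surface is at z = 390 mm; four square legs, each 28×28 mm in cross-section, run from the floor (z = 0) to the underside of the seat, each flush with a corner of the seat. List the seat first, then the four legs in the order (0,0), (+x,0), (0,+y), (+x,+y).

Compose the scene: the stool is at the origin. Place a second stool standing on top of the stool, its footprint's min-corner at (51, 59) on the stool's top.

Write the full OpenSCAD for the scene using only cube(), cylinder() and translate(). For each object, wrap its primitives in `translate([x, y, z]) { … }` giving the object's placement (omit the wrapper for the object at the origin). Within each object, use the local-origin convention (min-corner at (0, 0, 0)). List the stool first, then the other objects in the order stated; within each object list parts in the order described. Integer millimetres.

translate([0, 0, 378]) cube([340, 310, 25]);
translate([21, 21, 0]) cylinder(h = 378, r = 21);
translate([319, 21, 0]) cylinder(h = 378, r = 21);
translate([21, 289, 0]) cylinder(h = 378, r = 21);
translate([319, 289, 0]) cylinder(h = 378, r = 21);
translate([51, 59, 403]) {
  translate([0, 0, 365]) cube([267, 250, 25]);
  cube([28, 28, 365]);
  translate([239, 0, 0]) cube([28, 28, 365]);
  translate([0, 222, 0]) cube([28, 28, 365]);
  translate([239, 222, 0]) cube([28, 28, 365]);
}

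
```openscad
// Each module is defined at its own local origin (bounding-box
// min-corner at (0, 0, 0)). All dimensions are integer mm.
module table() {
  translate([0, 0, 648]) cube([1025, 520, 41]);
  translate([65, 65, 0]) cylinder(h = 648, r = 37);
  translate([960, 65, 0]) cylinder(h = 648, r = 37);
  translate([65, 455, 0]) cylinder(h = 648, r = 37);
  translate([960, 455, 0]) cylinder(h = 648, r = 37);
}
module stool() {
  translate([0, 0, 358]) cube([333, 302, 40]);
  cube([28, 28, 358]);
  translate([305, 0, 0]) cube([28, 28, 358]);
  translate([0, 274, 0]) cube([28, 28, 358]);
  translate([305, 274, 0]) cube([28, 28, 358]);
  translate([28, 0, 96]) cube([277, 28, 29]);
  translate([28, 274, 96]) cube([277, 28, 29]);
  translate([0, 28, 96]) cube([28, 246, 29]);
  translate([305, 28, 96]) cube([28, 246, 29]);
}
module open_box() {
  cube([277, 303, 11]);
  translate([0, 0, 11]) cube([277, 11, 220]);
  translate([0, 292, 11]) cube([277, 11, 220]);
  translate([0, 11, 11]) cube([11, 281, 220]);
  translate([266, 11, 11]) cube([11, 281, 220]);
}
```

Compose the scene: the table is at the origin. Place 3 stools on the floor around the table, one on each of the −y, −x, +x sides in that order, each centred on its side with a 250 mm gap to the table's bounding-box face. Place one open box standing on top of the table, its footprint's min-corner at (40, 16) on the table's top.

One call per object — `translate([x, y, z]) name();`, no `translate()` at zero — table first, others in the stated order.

table();
translate([346, -552, 0]) stool();
translate([-583, 109, 0]) stool();
translate([1275, 109, 0]) stool();
translate([40, 16, 689]) open_box();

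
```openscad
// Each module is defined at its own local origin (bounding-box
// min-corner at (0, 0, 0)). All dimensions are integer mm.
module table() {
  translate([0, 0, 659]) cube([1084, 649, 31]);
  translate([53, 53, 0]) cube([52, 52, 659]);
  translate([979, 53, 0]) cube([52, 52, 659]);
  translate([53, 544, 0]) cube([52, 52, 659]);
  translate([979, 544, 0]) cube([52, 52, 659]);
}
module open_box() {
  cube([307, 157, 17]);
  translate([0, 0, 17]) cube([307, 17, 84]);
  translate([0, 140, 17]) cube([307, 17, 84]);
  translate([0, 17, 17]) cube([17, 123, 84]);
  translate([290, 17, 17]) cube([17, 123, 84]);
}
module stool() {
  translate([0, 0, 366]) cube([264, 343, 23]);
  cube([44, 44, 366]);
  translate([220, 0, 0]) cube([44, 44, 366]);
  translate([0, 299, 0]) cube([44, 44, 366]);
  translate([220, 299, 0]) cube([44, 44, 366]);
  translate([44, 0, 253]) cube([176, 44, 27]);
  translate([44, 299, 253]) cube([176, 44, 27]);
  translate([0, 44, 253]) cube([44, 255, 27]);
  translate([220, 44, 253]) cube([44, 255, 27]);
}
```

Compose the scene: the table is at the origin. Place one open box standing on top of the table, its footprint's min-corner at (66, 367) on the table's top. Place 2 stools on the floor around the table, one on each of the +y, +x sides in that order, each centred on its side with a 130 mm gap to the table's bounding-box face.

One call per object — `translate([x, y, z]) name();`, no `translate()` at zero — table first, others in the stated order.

table();
translate([66, 367, 690]) open_box();
translate([410, 779, 0]) stool();
translate([1214, 153, 0]) stool();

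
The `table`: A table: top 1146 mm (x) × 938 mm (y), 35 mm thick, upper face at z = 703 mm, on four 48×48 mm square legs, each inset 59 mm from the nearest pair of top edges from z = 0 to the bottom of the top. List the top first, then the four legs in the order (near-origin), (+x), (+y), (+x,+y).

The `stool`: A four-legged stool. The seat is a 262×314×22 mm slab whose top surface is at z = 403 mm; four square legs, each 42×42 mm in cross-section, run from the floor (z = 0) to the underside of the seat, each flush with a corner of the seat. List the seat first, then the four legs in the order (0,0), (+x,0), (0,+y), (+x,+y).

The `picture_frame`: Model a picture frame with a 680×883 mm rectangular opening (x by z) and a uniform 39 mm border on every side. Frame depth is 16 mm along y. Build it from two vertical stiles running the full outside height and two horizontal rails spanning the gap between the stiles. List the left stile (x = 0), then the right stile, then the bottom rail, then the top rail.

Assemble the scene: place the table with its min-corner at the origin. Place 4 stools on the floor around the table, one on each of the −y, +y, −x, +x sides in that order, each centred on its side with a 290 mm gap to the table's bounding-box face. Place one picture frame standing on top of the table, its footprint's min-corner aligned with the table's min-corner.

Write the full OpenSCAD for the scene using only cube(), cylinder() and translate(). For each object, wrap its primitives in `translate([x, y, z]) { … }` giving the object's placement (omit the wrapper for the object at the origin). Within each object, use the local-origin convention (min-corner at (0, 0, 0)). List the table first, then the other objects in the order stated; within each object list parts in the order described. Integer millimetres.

translate([0, 0, 668]) cube([1146, 938, 35]);
translate([59, 59, 0]) cube([48, 48, 668]);
translate([1039, 59, 0]) cube([48, 48, 668]);
translate([59, 831, 0]) cube([48, 48, 668]);
translate([1039, 831, 0]) cube([48, 48, 668]);
translate([442, -604, 0]) {
  translate([0, 0, 381]) cube([262, 314, 22]);
  cube([42, 42, 381]);
  translate([220, 0, 0]) cube([42, 42, 381]);
  translate([0, 272, 0]) cube([42, 42, 381]);
  translate([220, 272, 0]) cube([42, 42, 381]);
}
translate([442, 1228, 0]) {
  translate([0, 0, 381]) cube([262, 314, 22]);
  cube([42, 42, 381]);
  translate([220, 0, 0]) cube([42, 42, 381]);
  translate([0, 272, 0]) cube([42, 42, 381]);
  translate([220, 272, 0]) cube([42, 42, 381]);
}
translate([-552, 312, 0]) {
  translate([0, 0, 381]) cube([262, 314, 22]);
  cube([42, 42, 381]);
  translate([220, 0, 0]) cube([42, 42, 381]);
  translate([0, 272, 0]) cube([42, 42, 381]);
  translate([220, 272, 0]) cube([42, 42, 381]);
}
translate([1436, 312, 0]) {
  translate([0, 0, 381]) cube([262, 314, 22]);
  cube([42, 42, 381]);
  translate([220, 0, 0]) cube([42, 42, 381]);
  translate([0, 272, 0]) cube([42, 42, 381]);
  translate([220, 272, 0]) cube([42, 42, 381]);
}
translate([0, 0, 703]) {
  cube([39, 16, 961]);
  translate([719, 0, 0]) cube([39, 16, 961]);
  translate([39, 0, 0]) cube([680, 16, 39]);
  translate([39, 0, 922]) cube([680, 16, 39]);
}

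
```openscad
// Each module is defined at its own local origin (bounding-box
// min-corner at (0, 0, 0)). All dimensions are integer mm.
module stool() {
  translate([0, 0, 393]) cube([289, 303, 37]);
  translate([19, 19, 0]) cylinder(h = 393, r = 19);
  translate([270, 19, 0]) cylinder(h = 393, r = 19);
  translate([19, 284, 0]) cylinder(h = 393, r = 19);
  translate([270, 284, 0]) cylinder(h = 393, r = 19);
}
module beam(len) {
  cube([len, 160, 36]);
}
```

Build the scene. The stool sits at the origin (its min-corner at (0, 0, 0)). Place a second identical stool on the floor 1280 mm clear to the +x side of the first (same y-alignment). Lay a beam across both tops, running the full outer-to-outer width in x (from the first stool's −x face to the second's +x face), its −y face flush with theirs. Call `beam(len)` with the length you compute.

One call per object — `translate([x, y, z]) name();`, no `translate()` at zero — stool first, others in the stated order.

stool();
translate([1569, 0, 0]) stool();
translate([0, 0, 430]) beam(1858);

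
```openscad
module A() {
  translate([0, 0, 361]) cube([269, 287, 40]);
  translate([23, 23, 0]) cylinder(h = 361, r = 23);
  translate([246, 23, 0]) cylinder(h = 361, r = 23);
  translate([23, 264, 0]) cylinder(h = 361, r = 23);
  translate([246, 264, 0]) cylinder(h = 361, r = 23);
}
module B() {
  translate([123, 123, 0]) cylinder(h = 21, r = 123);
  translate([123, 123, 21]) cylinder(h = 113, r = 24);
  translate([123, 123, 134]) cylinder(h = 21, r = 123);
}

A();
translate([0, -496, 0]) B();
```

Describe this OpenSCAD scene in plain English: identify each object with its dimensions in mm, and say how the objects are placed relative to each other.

A is a simple wooden stool: a rectangular seat 269 mm (x) by 287 mm (y), 40 mm thick, top face at z = 401 mm, on four round legs, each 46 mm in diameter. The legs rest on z = 0, each leg's axis is inset half a diameter from the nearest pair of seat edges (so the leg's bounding box is flush with the corner).

B is a spool: two coaxial disc flanges of radius 123 mm and thickness 21 mm, joined by a core cylinder of radius 24 mm and height 113 mm. The lower flange rests on z = 0 and the three cylinders share a vertical axis.

The spool is on the floor beside the stool on its −y side.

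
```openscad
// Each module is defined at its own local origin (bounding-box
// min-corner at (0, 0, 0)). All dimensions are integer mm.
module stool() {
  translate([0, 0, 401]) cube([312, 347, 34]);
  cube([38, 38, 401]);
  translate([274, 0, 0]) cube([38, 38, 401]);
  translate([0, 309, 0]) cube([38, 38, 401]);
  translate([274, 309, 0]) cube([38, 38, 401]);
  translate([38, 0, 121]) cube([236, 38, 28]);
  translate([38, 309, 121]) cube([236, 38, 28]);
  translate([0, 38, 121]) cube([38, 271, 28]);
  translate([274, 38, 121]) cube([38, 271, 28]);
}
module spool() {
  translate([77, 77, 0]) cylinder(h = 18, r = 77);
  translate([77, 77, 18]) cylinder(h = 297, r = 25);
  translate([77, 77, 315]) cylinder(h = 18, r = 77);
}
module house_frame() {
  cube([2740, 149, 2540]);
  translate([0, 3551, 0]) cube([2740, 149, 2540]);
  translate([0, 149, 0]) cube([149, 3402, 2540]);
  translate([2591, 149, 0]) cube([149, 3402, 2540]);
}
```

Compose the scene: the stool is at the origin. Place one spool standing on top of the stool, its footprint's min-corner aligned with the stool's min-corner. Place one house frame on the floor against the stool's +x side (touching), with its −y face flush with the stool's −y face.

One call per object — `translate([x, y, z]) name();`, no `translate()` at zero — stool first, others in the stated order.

stool();
translate([0, 0, 435]) spool();
translate([312, 0, 0]) house_frame();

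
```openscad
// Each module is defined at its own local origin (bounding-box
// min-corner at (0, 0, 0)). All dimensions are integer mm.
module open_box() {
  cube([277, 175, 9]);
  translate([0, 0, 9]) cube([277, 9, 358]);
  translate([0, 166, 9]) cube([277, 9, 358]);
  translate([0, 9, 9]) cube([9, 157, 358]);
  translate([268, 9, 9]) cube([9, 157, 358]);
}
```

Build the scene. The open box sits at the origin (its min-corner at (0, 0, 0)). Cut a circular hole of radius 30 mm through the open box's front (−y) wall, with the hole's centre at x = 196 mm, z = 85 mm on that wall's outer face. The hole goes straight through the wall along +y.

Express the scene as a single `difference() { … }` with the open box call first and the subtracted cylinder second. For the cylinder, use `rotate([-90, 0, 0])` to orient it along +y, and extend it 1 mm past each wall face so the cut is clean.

difference() {
  open_box();
  translate([196, -1, 85]) rotate([-90, 0, 0]) cylinder(h = 11, r = 30);
}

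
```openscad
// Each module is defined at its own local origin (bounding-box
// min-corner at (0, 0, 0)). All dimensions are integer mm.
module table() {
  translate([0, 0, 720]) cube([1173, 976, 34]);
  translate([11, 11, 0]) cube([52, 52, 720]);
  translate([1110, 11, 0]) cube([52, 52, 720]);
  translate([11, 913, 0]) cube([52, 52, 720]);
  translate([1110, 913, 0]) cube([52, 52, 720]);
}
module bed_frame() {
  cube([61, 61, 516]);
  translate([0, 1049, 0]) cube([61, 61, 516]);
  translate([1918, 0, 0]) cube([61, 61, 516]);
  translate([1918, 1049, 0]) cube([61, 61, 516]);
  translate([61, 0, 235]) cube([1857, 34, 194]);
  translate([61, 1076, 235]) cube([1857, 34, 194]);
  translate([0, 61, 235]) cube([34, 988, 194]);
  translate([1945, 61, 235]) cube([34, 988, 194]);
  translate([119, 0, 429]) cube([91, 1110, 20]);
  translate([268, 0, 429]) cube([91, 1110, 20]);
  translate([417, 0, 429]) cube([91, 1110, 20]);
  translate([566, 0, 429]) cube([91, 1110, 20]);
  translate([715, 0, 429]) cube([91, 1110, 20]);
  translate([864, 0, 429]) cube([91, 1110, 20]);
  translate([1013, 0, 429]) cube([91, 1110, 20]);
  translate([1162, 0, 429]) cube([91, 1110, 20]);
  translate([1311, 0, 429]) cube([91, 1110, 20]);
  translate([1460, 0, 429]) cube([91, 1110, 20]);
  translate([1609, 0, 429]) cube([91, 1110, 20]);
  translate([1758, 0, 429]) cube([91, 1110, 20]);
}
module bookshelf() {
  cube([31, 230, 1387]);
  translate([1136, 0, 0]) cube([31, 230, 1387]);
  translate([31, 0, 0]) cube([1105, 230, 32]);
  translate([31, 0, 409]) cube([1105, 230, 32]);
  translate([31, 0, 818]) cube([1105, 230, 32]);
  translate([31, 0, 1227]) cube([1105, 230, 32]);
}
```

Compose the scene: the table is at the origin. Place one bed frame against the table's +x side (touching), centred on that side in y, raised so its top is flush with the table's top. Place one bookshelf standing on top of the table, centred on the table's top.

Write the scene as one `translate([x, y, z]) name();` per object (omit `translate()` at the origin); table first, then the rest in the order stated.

table();
translate([1173, -67, 238]) bed_frame();
translate([3, 373, 754]) bookshelf();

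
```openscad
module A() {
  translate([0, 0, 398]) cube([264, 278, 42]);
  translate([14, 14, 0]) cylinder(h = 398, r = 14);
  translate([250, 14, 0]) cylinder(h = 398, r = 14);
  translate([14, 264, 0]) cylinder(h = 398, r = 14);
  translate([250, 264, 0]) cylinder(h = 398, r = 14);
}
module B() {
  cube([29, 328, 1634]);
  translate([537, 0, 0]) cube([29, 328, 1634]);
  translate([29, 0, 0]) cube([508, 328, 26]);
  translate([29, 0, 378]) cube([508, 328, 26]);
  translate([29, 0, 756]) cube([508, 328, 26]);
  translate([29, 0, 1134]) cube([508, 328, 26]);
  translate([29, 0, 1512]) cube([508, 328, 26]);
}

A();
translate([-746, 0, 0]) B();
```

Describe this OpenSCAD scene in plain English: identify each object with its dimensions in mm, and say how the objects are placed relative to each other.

A is a four-legged stool. The seat is a 264×278×42 mm slab whose top surface is at z = 440 mm; four round legs, each 28 mm in diameter, run from the floor (z = 0) to the underside of the seat, each leg's axis is inset half a diameter from the nearest pair of seat edges (so the leg's bounding box is flush with the corner).

B is a bookshelf 566 mm wide overall, 328 mm deep and 1634 mm tall. The two sides are 29 mm thick vertical panels. 5 horizontal shelves of 26 mm thickness span between the inner faces of the sides; the lowest shelf sits on the floor and shelves are stacked with a clear vertical gap of 352 mm between each pair.

The bookshelf is on the floor beside the stool on its −x side.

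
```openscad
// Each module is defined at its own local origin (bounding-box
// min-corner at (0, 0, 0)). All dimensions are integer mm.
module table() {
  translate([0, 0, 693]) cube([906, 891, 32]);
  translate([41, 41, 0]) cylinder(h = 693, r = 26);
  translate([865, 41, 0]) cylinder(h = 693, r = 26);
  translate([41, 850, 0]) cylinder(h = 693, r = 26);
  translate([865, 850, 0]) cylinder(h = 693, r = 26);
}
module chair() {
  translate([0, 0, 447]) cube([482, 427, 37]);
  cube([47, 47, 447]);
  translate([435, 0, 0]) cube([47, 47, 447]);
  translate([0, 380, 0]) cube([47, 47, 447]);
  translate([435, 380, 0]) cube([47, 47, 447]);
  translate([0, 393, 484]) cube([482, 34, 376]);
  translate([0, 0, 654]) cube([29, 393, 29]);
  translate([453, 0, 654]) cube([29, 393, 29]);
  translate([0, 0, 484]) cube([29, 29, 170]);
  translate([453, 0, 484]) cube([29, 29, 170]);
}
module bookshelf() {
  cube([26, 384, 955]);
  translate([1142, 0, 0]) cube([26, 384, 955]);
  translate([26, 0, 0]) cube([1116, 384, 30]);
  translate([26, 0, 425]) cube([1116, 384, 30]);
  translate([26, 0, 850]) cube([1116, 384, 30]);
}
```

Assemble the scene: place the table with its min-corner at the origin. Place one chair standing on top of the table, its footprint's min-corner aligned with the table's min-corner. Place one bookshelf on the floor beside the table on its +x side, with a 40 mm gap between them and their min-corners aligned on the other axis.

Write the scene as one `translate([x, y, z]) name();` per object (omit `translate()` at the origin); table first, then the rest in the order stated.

table();
translate([0, 0, 725]) chair();
translate([946, 0, 0]) bookshelf();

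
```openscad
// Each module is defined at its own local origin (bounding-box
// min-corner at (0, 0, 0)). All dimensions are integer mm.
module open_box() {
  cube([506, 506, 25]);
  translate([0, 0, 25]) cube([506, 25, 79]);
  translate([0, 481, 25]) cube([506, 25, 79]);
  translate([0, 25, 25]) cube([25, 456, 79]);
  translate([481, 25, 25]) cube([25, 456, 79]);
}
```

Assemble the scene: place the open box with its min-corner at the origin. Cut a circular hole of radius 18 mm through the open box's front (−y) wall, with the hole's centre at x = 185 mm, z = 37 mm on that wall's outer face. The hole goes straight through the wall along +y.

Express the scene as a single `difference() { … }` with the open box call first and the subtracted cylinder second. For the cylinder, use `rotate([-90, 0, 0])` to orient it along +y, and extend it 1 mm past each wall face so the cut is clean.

difference() {
  open_box();
  translate([185, -1, 37]) rotate([-90, 0, 0]) cylinder(h = 27, r = 18);
}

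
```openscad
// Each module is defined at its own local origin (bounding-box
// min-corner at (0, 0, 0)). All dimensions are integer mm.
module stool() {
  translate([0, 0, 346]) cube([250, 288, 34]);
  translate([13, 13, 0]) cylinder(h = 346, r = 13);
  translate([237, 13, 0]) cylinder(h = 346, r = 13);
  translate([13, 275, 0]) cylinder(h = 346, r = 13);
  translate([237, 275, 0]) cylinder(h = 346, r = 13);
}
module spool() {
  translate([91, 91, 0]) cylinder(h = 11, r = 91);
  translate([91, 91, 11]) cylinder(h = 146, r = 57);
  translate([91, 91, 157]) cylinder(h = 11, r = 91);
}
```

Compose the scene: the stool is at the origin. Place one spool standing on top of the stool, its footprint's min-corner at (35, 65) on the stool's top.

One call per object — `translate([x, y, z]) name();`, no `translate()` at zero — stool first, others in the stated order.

stool();
translate([35, 65, 380]) spool();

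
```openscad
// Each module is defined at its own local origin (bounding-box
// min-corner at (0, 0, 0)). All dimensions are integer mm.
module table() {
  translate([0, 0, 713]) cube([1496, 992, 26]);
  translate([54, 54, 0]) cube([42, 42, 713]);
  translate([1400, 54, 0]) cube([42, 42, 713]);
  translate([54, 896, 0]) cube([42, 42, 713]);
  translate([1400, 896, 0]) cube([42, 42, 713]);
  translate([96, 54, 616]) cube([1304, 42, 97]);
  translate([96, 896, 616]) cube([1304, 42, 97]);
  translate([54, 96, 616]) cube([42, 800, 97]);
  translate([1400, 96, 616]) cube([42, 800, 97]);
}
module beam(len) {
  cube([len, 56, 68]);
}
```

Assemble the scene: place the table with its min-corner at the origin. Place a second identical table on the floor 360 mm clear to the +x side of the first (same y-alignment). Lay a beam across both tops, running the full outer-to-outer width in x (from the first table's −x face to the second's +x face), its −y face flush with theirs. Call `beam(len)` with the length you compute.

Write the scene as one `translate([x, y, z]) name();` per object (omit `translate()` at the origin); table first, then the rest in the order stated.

table();
translate([1856, 0, 0]) table();
translate([0, 0, 739]) beam(3352);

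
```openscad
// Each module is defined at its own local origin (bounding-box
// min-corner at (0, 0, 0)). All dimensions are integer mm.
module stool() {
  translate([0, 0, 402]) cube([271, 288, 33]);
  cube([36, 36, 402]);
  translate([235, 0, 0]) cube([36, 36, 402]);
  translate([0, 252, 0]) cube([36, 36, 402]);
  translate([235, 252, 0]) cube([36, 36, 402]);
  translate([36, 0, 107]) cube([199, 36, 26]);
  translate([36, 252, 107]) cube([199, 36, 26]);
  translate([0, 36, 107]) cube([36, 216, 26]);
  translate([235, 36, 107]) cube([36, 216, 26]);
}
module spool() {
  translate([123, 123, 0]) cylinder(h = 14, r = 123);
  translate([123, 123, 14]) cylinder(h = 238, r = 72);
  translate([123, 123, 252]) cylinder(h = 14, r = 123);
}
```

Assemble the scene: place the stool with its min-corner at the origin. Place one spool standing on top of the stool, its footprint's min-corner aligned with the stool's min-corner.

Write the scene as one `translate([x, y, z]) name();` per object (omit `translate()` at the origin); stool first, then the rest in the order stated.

stool();
translate([0, 0, 435]) spool();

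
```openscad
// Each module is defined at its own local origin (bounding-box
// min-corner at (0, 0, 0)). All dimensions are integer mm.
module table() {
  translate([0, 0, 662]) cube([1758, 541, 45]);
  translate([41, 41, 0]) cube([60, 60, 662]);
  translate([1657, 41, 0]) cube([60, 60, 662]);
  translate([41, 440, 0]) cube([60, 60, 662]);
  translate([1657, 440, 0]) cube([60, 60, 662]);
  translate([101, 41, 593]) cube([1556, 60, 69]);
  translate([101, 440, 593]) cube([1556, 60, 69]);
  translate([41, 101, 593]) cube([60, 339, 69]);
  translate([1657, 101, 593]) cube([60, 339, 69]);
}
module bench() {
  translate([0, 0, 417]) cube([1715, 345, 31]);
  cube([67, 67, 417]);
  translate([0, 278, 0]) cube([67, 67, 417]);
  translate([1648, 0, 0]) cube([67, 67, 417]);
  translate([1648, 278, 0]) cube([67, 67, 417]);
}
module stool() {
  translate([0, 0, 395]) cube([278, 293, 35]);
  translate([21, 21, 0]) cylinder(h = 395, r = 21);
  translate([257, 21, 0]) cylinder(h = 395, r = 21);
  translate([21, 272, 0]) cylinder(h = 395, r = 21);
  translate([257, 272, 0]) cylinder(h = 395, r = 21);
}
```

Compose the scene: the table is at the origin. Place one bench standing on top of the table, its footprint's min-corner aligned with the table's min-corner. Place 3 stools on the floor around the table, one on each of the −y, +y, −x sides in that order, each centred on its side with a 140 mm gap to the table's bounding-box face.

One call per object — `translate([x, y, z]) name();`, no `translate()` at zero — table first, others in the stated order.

table();
translate([0, 0, 707]) bench();
translate([740, -433, 0]) stool();
translate([740, 681, 0]) stool();
translate([-418, 124, 0]) stool();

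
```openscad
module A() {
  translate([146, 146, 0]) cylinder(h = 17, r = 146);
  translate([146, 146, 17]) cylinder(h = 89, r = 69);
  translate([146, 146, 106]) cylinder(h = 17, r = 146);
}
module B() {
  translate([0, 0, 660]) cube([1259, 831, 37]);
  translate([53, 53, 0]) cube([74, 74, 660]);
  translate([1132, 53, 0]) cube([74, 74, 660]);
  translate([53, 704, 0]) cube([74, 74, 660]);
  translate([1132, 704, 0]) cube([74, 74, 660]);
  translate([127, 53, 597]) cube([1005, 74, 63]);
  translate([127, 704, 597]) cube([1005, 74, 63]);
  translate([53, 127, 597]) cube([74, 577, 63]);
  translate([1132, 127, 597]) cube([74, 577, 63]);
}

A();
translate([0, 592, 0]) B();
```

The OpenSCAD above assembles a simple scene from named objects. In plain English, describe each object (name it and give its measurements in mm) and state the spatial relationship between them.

A is a spool: two coaxial disc flanges of radius 146 mm and thickness 17 mm, joined by a core cylinder of radius 69 mm and height 89 mm. The lower flange rests on z = 0 and the three cylinders share a vertical axis.

B is a table with a 1259×831 mm rectangular top, 37 mm thick, top surface at z = 697 mm, supported by four 74×74 mm square legs, each inset 53 mm from the nearest pair of top edges, running from the floor. Four apron rails, 74 mm thick and 63 mm tall, run between adjacent legs with their top edges flush with the underside of the top and their outer faces flush with the legs' outer faces.

The table is on the floor beside the spool on its +y side.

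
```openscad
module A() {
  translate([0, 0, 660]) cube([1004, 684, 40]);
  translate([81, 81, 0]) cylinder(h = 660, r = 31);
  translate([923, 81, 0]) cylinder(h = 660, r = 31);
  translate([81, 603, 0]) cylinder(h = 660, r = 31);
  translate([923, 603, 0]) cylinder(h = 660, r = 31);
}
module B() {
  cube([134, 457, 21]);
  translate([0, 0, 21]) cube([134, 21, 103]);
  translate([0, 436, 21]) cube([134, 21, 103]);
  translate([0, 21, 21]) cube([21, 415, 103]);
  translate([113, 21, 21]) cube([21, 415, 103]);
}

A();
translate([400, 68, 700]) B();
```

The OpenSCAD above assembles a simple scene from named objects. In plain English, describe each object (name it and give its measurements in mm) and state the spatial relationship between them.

A is a table: top 1004 mm (x) × 684 mm (y), 40 mm thick, upper face at z = 700 mm, on four round legs of 62 mm diameter, each leg's bounding box inset 50 mm from the nearest pair of top edges, running from z = 0 to the bottom of the top.

B is an open-topped rectangular box: outside dimensions 134×457×124 mm, with a uniform wall and base thickness of 21 mm. The base is a full 134×457 slab on the floor; four walls sit on top of the base. The front and back walls (the −y and +y sides) span the full width; the two side walls fit between them.

The open box is on top of the table.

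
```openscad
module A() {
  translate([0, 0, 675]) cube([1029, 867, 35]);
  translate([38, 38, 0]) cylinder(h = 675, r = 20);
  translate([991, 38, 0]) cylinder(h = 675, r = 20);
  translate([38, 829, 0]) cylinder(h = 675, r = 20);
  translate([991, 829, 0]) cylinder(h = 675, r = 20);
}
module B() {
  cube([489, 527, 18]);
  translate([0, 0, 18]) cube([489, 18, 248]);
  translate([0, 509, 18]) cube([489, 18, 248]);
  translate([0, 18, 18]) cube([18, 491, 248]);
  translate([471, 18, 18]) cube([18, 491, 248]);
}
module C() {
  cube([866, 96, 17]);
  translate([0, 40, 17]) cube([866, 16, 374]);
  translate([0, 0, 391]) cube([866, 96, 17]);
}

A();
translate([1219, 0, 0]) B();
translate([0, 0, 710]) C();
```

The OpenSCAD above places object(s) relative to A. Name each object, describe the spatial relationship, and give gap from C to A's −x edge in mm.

A is a table. B is an open box. C is an I-beam. The open box is on the floor beside the table on its +x side. The I-beam is on top of the table. The gap from the I-beam to the table's −x edge is 0 mm.

The I-beam's min-x is at 0; the table's min-x is 0; gap = 0 mm.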